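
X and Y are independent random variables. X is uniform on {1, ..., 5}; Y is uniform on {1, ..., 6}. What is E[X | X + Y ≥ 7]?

P(X + Y ≥ 7) = 1/2.
Summing X·P(x,y) over outcomes with X + Y ≥ 7 gives 11/6.
E[X | X + Y ≥ 7] = (11/6) / (1/2) = 11/3.

11/3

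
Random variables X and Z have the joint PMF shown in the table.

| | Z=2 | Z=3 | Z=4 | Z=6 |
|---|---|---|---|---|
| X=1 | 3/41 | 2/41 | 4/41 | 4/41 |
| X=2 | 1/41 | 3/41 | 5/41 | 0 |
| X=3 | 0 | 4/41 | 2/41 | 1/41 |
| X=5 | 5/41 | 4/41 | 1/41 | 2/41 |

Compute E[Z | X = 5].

P(X = 5) = 12/41.
Σ Z·P over the event = 2·(5/41) + 3·(4/41) + 4·(1/41) + 6·(2/41) = 38/41.
E[Z | X = 5] = (38/41) / (12/41) = 19/6.

19/6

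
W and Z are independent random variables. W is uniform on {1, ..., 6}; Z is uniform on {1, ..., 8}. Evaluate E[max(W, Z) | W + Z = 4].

Outcomes with W + Z = 4: (1,3), (2,2), (3,1), each with probability 1/48.
E[max(W, Z) | W + Z = 4] = (3 + 2 + 3) / 3 = 8/3.

8/3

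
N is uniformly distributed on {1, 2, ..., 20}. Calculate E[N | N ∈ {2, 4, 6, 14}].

13/2

P(N ∈ {2, 4, 6, 14}) = 1/5.
Σ over the event: 2·1/20 + 4·1/20 + 6·1/20 + 14·1/20 = 13/10.
E[N | N ∈ {2, 4, 6, 14}] = (13/10) / (1/5) = 13/2.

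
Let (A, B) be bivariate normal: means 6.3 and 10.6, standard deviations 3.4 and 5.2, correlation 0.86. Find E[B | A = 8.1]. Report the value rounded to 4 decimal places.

12.9675

E[B | A=x] = μ_B + ρ(σ_B/σ_A)(x − μ_A) for jointly normal variables.
E[B | A=8.1] = 10.6 + (0.86)·(5.2/3.4)·(8.1 − (6.3)) = 10.6 + (1.3153)·(1.8) = 12.9675.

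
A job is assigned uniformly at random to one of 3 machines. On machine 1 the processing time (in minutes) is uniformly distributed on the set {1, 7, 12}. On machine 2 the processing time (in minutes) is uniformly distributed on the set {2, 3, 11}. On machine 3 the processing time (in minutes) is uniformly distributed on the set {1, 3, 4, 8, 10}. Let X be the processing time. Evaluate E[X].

86/15

E[X | machine 1] = (1+7+12)/3 = 20/3.
E[X | machine 2] = (2+3+11)/3 = 16/3.
E[X | machine 3] = (1+3+4+8+10)/5 = 26/5.
E[X] = (1/3)·(20/3) + (1/3)·(16/3) + (1/3)·(26/5) = 86/15.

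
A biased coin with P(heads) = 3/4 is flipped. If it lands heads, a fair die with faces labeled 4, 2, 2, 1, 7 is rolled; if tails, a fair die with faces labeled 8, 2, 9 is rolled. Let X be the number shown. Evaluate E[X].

239/60

E[X | heads] = (4+2+2+1+7)/5 = 16/5.
E[X | tails] = (8+2+9)/3 = 19/3.
E[X] = (3/4)·(16/5) + (1/4)·(19/3) = 239/60.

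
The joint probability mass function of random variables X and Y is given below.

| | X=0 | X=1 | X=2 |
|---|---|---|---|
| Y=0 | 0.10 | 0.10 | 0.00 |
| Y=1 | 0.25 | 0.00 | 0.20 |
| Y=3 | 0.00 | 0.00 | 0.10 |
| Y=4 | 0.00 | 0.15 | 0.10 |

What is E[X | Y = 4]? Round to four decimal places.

P(Y = 4) = 0.25.
Summing X·P(X=x,Y=y) over the conditioning event gives 0.35.
E[X | Y = 4] = (0.35) / (0.25) = 1.4000.

1.4000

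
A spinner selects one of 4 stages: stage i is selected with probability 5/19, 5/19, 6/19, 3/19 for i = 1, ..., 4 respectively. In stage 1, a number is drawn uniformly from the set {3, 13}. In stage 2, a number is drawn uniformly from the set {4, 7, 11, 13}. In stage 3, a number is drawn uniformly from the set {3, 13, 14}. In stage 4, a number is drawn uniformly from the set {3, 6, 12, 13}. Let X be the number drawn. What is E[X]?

677/76

E[X | stage 1] = (3+13)/2 = 8.
E[X | stage 2] = (4+7+11+13)/4 = 35/4.
E[X | stage 3] = (3+13+14)/3 = 10.
E[X | stage 4] = (3+6+12+13)/4 = 17/2.
E[X] = (5/19)·(8) + (5/19)·(35/4) + (6/19)·(10) + (3/19)·(17/2) = 677/76.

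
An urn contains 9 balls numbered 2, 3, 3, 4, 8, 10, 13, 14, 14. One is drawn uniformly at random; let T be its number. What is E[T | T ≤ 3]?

8/3

P(T ≤ 3) = 1/3.
Σ over the event: 2·1/9 + 3·2/9 = 8/9.
E[T | T ≤ 3] = (8/9) / (1/3) = 8/3.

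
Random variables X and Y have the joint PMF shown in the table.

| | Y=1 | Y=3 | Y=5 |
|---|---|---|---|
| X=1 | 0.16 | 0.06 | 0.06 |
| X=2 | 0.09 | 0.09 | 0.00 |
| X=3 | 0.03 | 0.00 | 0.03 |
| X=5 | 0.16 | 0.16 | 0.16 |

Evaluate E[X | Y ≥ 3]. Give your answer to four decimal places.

3.5536

P(Y ≥ 3) = 0.56.
Σ X·P over the event = 1·(0.06) + 1·(0.06) + 2·(0.09) + 3·(0.03) + 5·(0.16) + 5·(0.16) = 1.99.
E[X | Y ≥ 3] = (1.99) / (0.56) = 3.5536.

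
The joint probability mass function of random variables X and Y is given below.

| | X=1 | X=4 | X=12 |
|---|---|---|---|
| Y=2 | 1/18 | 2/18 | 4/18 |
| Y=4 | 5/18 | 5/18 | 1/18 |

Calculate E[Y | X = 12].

P(X = 12) = 5/18.
Σ Y·P over the event = 2·(4/18) + 4·(1/18) = 2/3.
E[Y | X = 12] = (2/3) / (5/18) = 12/5.

12/5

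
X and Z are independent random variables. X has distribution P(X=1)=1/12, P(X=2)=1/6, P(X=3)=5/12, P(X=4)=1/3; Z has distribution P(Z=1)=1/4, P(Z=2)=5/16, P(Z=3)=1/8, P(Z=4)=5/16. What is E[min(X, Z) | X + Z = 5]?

P(X + Z = 5) = 25/96.
Summing min(X,Z)·P(x,y) over outcomes with X + Z = 5 gives 79/192.
E[min(X, Z) | X + Z = 5] = (79/192) / (25/96) = 79/50.

79/50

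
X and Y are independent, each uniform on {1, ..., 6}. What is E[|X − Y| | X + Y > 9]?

Outcomes with X + Y > 9: (4,6), (5,5), (5,6), (6,4), (6,5), (6,6), each with probability 1/36.
E[|X − Y| | X + Y > 9] = (2 + 0 + 1 + 2 + 1 + 0) / 6 = 1.

1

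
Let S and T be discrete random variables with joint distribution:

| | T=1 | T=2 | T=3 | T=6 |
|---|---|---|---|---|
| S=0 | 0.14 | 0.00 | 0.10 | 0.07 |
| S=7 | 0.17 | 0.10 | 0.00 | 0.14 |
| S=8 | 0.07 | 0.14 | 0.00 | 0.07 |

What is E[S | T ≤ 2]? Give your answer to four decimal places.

P(T ≤ 2) = 0.62.
Σ S·P over the event = 0·(0.14) + 7·(0.17) + 7·(0.10) + 8·(0.07) + 8·(0.14) = 3.57.
E[S | T ≤ 2] = (3.57) / (0.62) = 5.7581.

5.7581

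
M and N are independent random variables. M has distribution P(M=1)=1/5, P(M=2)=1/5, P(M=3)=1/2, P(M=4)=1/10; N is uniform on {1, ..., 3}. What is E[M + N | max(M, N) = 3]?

P(max(M, N) = 3) = 19/30.
Summing (M+N)·P(x,y) over outcomes with max(M, N) = 3 gives 31/10.
E[M + N | max(M, N) = 3] = (31/10) / (19/30) = 93/19.

93/19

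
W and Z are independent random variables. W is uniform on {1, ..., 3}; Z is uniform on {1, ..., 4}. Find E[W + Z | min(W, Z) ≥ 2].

11/2

P(min(W, Z) ≥ 2) = 1/2.
Summing (W+Z)·P(x,y) over outcomes with min(W, Z) ≥ 2 gives 11/4.
E[W + Z | min(W, Z) ≥ 2] = (11/4) / (1/2) = 11/2.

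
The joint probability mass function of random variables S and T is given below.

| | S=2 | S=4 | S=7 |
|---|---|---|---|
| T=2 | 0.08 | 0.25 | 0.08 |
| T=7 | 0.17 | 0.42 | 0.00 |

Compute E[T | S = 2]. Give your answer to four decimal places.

5.4000

P(S = 2) = 0.25.
Σ T·P over the event = 2·(0.08) + 7·(0.17) = 1.35.
E[T | S = 2] = (1.35) / (0.25) = 5.4000.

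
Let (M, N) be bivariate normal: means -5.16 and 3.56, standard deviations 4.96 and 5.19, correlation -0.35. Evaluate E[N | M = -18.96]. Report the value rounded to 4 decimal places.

8.6140

E[N | M=x] = μ_N + ρ(σ_N/σ_M)(x − μ_M) for jointly normal variables.
E[N | M=-18.96] = 3.56 + (-0.35)·(5.19/4.96)·(-18.96 − (-5.16)) = 3.56 + (-0.36623)·(-13.8) = 8.6140.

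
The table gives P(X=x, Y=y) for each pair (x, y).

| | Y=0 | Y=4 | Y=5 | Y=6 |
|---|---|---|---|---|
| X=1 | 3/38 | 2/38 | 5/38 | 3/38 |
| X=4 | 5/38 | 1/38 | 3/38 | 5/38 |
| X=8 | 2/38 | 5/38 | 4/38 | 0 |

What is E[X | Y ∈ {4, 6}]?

P(Y ∈ {4, 6}) = 8/19.
Σ X·P over the event = 1·(2/38) + 1·(3/38) + 4·(1/38) + 4·(5/38) + 8·(5/38) = 69/38.
E[X | Y ∈ {4, 6}] = (69/38) / (8/19) = 69/16.

69/16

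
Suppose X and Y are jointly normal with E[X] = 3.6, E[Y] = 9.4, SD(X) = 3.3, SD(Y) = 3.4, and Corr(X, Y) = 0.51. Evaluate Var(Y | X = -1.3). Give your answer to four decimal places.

8.5532

For a bivariate normal, Var(Y | X=x) = σ_Y²(1 − ρ²).
Var(Y | X=-1.3) = (3.4)²·(1 − (0.51)²) = 11.56·0.7399 = 8.5532.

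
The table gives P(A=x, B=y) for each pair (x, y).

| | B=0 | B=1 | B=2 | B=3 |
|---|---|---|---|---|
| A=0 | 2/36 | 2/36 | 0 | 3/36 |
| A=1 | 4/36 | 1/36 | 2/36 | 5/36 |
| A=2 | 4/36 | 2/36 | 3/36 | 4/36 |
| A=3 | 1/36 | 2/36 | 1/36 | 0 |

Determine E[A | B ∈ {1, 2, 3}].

7/5

P(B ∈ {1, 2, 3}) = 25/36.
Summing A·P(A=x,B=y) over the conditioning event gives 35/36.
E[A | B ∈ {1, 2, 3}] = (35/36) / (25/36) = 7/5.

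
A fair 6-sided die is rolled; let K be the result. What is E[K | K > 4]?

11/2

Given K > 4, K is equally likely to be any of {5, 6}.
E[K | K > 4] = (5 + 6) / 2 = 11/2.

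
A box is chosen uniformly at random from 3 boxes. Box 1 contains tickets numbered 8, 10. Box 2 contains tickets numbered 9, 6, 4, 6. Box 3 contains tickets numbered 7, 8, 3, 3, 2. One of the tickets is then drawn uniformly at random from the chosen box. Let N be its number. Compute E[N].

397/60

E[N | box 1] = (8+10)/2 = 9.
E[N | box 2] = (9+6+4+6)/4 = 25/4.
E[N | box 3] = (7+8+3+3+2)/5 = 23/5.
By the law of total expectation,
E[N] = (1/3)·(9) + (1/3)·(25/4) + (1/3)·(23/5) = 397/60.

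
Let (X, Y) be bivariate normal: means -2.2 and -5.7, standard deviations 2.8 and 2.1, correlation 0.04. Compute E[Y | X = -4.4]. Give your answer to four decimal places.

The regression of Y on X has slope ρ·σ_Y/σ_X and passes through (μ_X, μ_Y).
E[Y | X=-4.4] = -5.7 + (0.04)·(2.1/2.8)·(-4.4 − (-2.2)) = -5.7 + (0.03)·(-2.2) = -5.7660.

-5.7660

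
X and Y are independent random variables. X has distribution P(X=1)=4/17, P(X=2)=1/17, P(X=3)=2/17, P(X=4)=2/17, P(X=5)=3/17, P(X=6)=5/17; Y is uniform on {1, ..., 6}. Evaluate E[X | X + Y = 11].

45/8

P(X + Y = 11) = 4/51.
Summing X·P(x,y) over outcomes with X + Y = 11 gives 15/34.
E[X | X + Y = 11] = (15/34) / (4/51) = 45/8.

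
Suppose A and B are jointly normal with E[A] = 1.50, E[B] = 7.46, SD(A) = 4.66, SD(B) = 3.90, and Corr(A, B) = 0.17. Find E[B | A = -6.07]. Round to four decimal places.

For a bivariate normal, E[B | A=x] = μ_B + ρ·(σ_B/σ_A)·(x − μ_A).
E[B | A=-6.07] = 7.46 + (0.17)·(3.90/4.66)·(-6.07 − (1.50)) = 7.46 + (0.14227)·(-7.57) = 6.3830.

6.3830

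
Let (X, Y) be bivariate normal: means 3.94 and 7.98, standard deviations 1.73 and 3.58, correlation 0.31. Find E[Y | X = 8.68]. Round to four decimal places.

The regression of Y on X has slope ρ·σ_Y/σ_X and passes through (μ_X, μ_Y).
E[Y | X=8.68] = 7.98 + (0.31)·(3.58/1.73)·(8.68 − (3.94)) = 7.98 + (0.6415)·(4.74) = 11.0207.

11.0207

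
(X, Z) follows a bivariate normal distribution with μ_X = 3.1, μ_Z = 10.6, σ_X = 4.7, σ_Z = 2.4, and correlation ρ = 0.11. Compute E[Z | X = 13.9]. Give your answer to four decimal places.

11.2066

The regression of Z on X has slope ρ·σ_Z/σ_X and passes through (μ_X, μ_Z).
E[Z | X=13.9] = 10.6 + (0.11)·(2.4/4.7)·(13.9 − (3.1)) = 10.6 + (0.05617)·(10.8) = 11.2066.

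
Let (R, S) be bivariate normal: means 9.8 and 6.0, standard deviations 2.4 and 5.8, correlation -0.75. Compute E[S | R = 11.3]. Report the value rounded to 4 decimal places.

For a bivariate normal, E[S | R=x] = μ_S + ρ·(σ_S/σ_R)·(x − μ_R).
E[S | R=11.3] = 6.0 + (-0.75)·(5.8/2.4)·(11.3 − (9.8)) = 6.0 + (-1.8125)·(1.5) = 3.2813.

3.2813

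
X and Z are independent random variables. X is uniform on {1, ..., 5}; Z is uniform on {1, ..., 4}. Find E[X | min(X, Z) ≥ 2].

P(min(X, Z) ≥ 2) = 3/5.
Summing X·P(x,y) over outcomes with min(X, Z) ≥ 2 gives 21/10.
E[X | min(X, Z) ≥ 2] = (21/10) / (3/5) = 7/2.

7/2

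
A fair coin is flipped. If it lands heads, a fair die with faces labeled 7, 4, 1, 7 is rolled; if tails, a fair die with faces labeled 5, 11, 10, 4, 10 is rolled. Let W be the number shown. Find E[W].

E[W | heads] = (7+4+1+7)/4 = 19/4.
E[W | tails] = (5+11+10+4+10)/5 = 8.
By the law of total expectation,
E[W] = (1/2)·(19/4) + (1/2)·(8) = 51/8.

51/8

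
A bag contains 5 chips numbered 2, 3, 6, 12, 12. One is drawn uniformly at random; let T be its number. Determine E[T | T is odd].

P(T is odd) = 1/5.
Σ over the event: 3·1/5 = 3/5.
E[T | T is odd] = (3/5) / (1/5) = 3.

3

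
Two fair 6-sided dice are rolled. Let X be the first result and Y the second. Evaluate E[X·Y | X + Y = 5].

Outcomes with X + Y = 5: (1,4), (2,3), (3,2), (4,1), each with probability 1/36.
E[X·Y | X + Y = 5] = (4 + 6 + 6 + 4) / 4 = 5.

5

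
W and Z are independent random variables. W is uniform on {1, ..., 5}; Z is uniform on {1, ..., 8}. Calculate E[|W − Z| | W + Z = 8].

14/5

Outcomes with W + Z = 8: (1,7), (2,6), (3,5), (4,4), (5,3), each with probability 1/40.
E[|W − Z| | W + Z = 8] = (6 + 4 + 2 + 0 + 2) / 5 = 14/5.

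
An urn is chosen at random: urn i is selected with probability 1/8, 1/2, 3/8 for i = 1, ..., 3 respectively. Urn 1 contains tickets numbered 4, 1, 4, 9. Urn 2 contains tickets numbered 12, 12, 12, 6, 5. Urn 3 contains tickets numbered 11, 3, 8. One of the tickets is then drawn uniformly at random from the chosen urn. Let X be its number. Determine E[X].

641/80

E[X | urn 1] = (4+1+4+9)/4 = 9/2.
E[X | urn 2] = (12+12+12+6+5)/5 = 47/5.
E[X | urn 3] = (11+3+8)/3 = 22/3.
By the law of total expectation,
E[X] = (1/8)·(9/2) + (1/2)·(47/5) + (3/8)·(22/3) = 641/80.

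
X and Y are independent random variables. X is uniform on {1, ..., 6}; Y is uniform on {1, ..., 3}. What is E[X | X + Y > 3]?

P(X + Y > 3) = 5/6.
Summing X·P(x,y) over outcomes with X + Y > 3 gives 59/18.
E[X | X + Y > 3] = (59/18) / (5/6) = 59/15.

59/15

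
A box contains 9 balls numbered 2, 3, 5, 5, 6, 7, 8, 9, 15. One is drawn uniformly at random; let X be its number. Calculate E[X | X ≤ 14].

P(X ≤ 14) = 8/9.
Σ over the event: 2·1/9 + 3·1/9 + 5·2/9 + 6·1/9 + 7·1/9 + 8·1/9 + 9·1/9 = 5.
E[X | X ≤ 14] = (5) / (8/9) = 45/8.

45/8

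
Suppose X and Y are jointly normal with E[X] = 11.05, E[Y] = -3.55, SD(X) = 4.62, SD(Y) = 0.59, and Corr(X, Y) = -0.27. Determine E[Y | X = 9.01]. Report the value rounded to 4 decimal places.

-3.4797

E[Y | X=x] = μ_Y + ρ(σ_Y/σ_X)(x − μ_X) for jointly normal variables.
E[Y | X=9.01] = -3.55 + (-0.27)·(0.59/4.62)·(9.01 − (11.05)) = -3.55 + (-0.034481)·(-2.04) = -3.4797.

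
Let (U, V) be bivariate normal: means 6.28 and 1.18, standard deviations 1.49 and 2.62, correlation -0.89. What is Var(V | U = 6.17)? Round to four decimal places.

1.4271

For a bivariate normal, Var(V | U=x) = σ_V²(1 − ρ²).
Var(V | U=6.17) = (2.62)²·(1 − (-0.89)²) = 6.8644·0.2079 = 1.4271.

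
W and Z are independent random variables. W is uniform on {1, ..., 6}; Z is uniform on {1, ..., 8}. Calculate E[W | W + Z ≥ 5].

79/21

P(W + Z ≥ 5) = 7/8.
Summing W·P(x,y) over outcomes with W + Z ≥ 5 gives 79/24.
E[W | W + Z ≥ 5] = (79/24) / (7/8) = 79/21.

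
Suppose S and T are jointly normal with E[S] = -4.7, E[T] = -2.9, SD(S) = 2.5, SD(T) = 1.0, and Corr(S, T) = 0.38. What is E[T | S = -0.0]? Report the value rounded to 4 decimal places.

-2.1856

For a bivariate normal, E[T | S=x] = μ_T + ρ·(σ_T/σ_S)·(x − μ_S).
E[T | S=-0.0] = -2.9 + (0.38)·(1.0/2.5)·(-0.0 − (-4.7)) = -2.9 + (0.152)·(4.7) = -2.1856.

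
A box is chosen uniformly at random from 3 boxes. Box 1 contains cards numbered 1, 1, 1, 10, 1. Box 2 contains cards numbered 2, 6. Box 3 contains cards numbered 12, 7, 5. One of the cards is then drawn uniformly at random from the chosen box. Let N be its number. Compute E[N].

E[N | box 1] = (1+1+1+10+1)/5 = 14/5.
E[N | box 2] = (2+6)/2 = 4.
E[N | box 3] = (12+7+5)/3 = 8.
By the law of total expectation,
E[N] = (1/3)·(14/5) + (1/3)·(4) + (1/3)·(8) = 74/15.

74/15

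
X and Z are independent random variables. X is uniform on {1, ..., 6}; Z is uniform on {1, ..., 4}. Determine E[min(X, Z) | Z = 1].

Outcomes with Z = 1: (1,1), (2,1), (3,1), (4,1), (5,1), (6,1), each with probability 1/24.
E[min(X, Z) | Z = 1] = (1 + 1 + 1 + 1 + 1 + 1) / 6 = 1.

1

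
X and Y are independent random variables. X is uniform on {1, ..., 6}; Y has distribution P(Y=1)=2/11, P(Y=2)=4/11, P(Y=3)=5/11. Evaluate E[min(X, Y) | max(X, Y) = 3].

40/21

P(max(X, Y) = 3) = 7/22.
Summing min(X,Y)·P(x,y) over outcomes with max(X, Y) = 3 gives 20/33.
E[min(X, Y) | max(X, Y) = 3] = (20/33) / (7/22) = 40/21.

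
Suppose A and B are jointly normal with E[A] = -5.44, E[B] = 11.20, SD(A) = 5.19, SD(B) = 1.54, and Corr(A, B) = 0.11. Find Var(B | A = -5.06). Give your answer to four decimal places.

Var(B | A=x) = (1 − ρ²)·σ_B².
Var(B | A=-5.06) = (1.54)²·(1 − (0.11)²) = 2.3716·0.9879 = 2.3429.

2.3429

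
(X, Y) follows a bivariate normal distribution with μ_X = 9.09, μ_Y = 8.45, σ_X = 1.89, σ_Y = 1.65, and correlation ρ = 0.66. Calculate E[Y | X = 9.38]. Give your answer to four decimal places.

E[Y | X=x] = μ_Y + ρ(σ_Y/σ_X)(x − μ_X) for jointly normal variables.
E[Y | X=9.38] = 8.45 + (0.66)·(1.65/1.89)·(9.38 − (9.09)) = 8.45 + (0.57619)·(0.29) = 8.6171.

8.6171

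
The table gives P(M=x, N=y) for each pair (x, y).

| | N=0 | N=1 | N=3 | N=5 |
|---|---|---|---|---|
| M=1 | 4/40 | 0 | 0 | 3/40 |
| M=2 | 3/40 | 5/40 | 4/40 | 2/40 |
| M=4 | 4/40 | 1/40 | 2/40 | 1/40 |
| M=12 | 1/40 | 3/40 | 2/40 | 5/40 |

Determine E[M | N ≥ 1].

23/4

P(N ≥ 1) = 7/10.
Summing M·P(M=x,N=y) over the conditioning event gives 161/40.
E[M | N ≥ 1] = (161/40) / (7/10) = 23/4.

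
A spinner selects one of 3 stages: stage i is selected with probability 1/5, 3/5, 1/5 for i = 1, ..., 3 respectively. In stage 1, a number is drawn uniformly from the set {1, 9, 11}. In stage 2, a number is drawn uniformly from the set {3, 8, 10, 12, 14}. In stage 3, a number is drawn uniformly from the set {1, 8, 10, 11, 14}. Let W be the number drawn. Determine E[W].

44/5

E[W | stage 1] = (1+9+11)/3 = 7.
E[W | stage 2] = (3+8+10+12+14)/5 = 47/5.
E[W | stage 3] = (1+8+10+11+14)/5 = 44/5.
E[W] = (1/5)·(7) + (3/5)·(47/5) + (1/5)·(44/5) = 44/5.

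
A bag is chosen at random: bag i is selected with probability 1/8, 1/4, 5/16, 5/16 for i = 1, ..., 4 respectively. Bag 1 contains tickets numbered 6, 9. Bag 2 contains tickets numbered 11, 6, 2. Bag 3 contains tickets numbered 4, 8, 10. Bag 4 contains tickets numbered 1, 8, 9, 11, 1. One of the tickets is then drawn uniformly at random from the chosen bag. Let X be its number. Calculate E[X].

107/16

E[X | bag 1] = (6+9)/2 = 15/2.
E[X | bag 2] = (11+6+2)/3 = 19/3.
E[X | bag 3] = (4+8+10)/3 = 22/3.
E[X | bag 4] = (1+8+9+11+1)/5 = 6.
E[X] = (1/8)·(15/2) + (1/4)·(19/3) + (5/16)·(22/3) + (5/16)·(6) = 107/16.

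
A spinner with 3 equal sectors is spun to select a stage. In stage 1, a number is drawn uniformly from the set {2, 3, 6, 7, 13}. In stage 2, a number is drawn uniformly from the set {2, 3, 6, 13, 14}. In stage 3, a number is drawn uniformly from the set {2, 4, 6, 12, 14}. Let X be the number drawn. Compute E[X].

107/15

E[X | stage 1] = (2+3+6+7+13)/5 = 31/5.
E[X | stage 2] = (2+3+6+13+14)/5 = 38/5.
E[X | stage 3] = (2+4+6+12+14)/5 = 38/5.
E[X] = (1/3)·(31/5) + (1/3)·(38/5) + (1/3)·(38/5) = 107/15.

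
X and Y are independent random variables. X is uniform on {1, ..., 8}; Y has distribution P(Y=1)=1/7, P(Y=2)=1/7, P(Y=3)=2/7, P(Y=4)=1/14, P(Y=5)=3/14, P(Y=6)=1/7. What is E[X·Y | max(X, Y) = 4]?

28/3

P(max(X, Y) = 4) = 3/28.
Summing XY·P(x,y) over outcomes with max(X, Y) = 4 gives 1.
E[X·Y | max(X, Y) = 4] = (1) / (3/28) = 28/3.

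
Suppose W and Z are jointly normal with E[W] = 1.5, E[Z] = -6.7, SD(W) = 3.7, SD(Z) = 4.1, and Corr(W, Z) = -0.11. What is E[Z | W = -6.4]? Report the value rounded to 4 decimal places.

-5.7371

E[Z | W=x] = μ_Z + ρ(σ_Z/σ_W)(x − μ_W) for jointly normal variables.
E[Z | W=-6.4] = -6.7 + (-0.11)·(4.1/3.7)·(-6.4 − (1.5)) = -6.7 + (-0.12189)·(-7.9) = -5.7371.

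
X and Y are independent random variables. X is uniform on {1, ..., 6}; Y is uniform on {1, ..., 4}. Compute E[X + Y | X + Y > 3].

P(X + Y > 3) = 7/8.
Summing (X+Y)·P(x,y) over outcomes with X + Y > 3 gives 17/3.
E[X + Y | X + Y > 3] = (17/3) / (7/8) = 136/21.

136/21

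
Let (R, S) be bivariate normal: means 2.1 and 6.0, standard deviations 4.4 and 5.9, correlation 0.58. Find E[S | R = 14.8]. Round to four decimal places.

15.8771

For a bivariate normal, E[S | R=x] = μ_S + ρ·(σ_S/σ_R)·(x − μ_R).
E[S | R=14.8] = 6.0 + (0.58)·(5.9/4.4)·(14.8 − (2.1)) = 6.0 + (0.777727)·(12.7) = 15.8771.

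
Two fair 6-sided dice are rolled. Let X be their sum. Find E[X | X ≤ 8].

76/13

P(X ≤ 8) = 13/18.
Σ over the event: 2·1/36 + 3·1/18 + 4·1/12 + 5·1/9 + 6·5/36 + 7·1/6 + 8·5/36 = 38/9.
E[X | X ≤ 8] = (38/9) / (13/18) = 76/13.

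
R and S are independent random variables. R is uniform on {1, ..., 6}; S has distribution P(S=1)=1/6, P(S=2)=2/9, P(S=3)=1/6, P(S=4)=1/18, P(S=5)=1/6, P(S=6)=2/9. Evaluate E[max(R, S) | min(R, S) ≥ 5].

P(min(R, S) ≥ 5) = 7/54.
Summing max(R,S)·P(x,y) over outcomes with min(R, S) ≥ 5 gives 3/4.
E[max(R, S) | min(R, S) ≥ 5] = (3/4) / (7/54) = 81/14.

81/14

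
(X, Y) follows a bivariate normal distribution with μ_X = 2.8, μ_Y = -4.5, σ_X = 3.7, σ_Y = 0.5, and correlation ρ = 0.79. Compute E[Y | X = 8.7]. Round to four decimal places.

E[Y | X=x] = μ_Y + ρ(σ_Y/σ_X)(x − μ_X) for jointly normal variables.
E[Y | X=8.7] = -4.5 + (0.79)·(0.5/3.7)·(8.7 − (2.8)) = -4.5 + (0.10676)·(5.9) = -3.8701.

-3.8701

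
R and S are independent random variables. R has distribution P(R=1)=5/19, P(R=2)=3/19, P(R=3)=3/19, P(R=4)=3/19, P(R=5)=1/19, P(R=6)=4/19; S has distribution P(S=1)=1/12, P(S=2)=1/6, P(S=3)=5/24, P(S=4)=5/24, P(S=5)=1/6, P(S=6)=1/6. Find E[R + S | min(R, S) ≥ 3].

1769/198

P(min(R, S) ≥ 3) = 33/76.
Summing (R+S)·P(x,y) over outcomes with min(R, S) ≥ 3 gives 1769/456.
E[R + S | min(R, S) ≥ 3] = (1769/456) / (33/76) = 1769/198.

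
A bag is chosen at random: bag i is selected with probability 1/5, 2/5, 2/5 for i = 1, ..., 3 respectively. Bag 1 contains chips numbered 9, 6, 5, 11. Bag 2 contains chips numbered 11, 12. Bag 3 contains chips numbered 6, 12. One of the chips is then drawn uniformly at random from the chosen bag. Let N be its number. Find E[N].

39/4

E[N | bag 1] = (9+6+5+11)/4 = 31/4.
E[N | bag 2] = (11+12)/2 = 23/2.
E[N | bag 3] = (6+12)/2 = 9.
E[N] = (1/5)·(31/4) + (2/5)·(23/2) + (2/5)·(9) = 39/4.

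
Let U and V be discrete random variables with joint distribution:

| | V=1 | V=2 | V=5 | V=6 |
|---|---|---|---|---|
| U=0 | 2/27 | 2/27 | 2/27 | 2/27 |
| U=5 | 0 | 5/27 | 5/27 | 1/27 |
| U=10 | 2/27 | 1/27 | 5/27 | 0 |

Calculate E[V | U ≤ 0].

7/2

P(U ≤ 0) = 8/27.
Σ V·P over the event = 1·(2/27) + 2·(2/27) + 5·(2/27) + 6·(2/27) = 28/27.
E[V | U ≤ 0] = (28/27) / (8/27) = 7/2.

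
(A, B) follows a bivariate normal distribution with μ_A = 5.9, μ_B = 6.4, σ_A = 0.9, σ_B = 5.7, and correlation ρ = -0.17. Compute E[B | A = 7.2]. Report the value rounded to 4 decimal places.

5.0003

The regression of B on A has slope ρ·σ_B/σ_A and passes through (μ_A, μ_B).
E[B | A=7.2] = 6.4 + (-0.17)·(5.7/0.9)·(7.2 − (5.9)) = 6.4 + (-1.0767)·(1.3) = 5.0003.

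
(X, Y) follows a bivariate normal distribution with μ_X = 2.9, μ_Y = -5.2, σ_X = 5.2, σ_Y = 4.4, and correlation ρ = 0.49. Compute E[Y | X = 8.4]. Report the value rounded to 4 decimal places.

-2.9196

For a bivariate normal, E[Y | X=x] = μ_Y + ρ·(σ_Y/σ_X)·(x − μ_X).
E[Y | X=8.4] = -5.2 + (0.49)·(4.4/5.2)·(8.4 − (2.9)) = -5.2 + (0.41462)·(5.5) = -2.9196.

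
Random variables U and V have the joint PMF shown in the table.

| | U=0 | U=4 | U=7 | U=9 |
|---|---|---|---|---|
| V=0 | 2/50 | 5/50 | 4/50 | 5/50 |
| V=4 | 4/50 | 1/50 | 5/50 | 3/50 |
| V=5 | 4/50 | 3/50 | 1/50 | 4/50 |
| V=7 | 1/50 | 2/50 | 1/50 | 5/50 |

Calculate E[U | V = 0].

93/16

P(V = 0) = 8/25.
Σ U·P over the event = 0·(2/50) + 4·(5/50) + 7·(4/50) + 9·(5/50) = 93/50.
E[U | V = 0] = (93/50) / (8/25) = 93/16.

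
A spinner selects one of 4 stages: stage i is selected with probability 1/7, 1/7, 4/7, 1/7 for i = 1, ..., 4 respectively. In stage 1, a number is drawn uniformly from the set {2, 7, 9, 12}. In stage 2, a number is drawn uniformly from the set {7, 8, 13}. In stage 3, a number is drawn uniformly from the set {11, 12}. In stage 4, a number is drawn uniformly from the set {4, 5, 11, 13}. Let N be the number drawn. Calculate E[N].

E[N | stage 1] = (2+7+9+12)/4 = 15/2.
E[N | stage 2] = (7+8+13)/3 = 28/3.
E[N | stage 3] = (11+12)/2 = 23/2.
E[N | stage 4] = (4+5+11+13)/4 = 33/4.
By the law of total expectation,
E[N] = (1/7)·(15/2) + (1/7)·(28/3) + (4/7)·(23/2) + (1/7)·(33/4) = 853/84.

853/84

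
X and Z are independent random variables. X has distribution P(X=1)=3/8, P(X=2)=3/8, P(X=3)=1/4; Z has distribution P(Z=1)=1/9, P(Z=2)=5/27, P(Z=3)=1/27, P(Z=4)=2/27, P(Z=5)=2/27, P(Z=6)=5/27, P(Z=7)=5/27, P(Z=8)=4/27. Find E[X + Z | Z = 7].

71/8

P(Z = 7) = 5/27.
Summing (X+Z)·P(x,y) over outcomes with Z = 7 gives 355/216.
E[X + Z | Z = 7] = (355/216) / (5/27) = 71/8.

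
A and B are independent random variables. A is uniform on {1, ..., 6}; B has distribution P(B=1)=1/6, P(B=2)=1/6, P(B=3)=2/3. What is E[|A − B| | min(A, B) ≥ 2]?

P(min(A, B) ≥ 2) = 25/36.
Summing |A−B|·P(x,y) over outcomes with min(A, B) ≥ 2 gives 19/18.
E[|A − B| | min(A, B) ≥ 2] = (19/18) / (25/36) = 38/25.

38/25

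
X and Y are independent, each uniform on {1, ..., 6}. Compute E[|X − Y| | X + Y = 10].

4/3

Outcomes with X + Y = 10: (4,6), (5,5), (6,4), each with probability 1/36.
E[|X − Y| | X + Y = 10] = (2 + 0 + 2) / 3 = 4/3.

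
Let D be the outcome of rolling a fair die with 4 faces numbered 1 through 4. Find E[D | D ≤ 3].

2

Given D ≤ 3, D is equally likely to be any of {1, 2, 3}.
E[D | D ≤ 3] = (1 + 2 + 3) / 3 = 2.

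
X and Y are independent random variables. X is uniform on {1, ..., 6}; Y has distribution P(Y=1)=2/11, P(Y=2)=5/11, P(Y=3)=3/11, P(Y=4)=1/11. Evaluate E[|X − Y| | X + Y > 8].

P(X + Y > 8) = 5/66.
Summing |X−Y|·P(x,y) over outcomes with X + Y > 8 gives 2/11.
E[|X − Y| | X + Y > 8] = (2/11) / (5/66) = 12/5.

12/5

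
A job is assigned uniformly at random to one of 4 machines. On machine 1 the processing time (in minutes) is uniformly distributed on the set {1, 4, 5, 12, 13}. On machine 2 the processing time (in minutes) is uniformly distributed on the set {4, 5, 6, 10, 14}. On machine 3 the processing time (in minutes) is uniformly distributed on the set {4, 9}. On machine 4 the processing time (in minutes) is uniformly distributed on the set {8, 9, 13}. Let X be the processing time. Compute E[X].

313/40

E[X | machine 1] = (1+4+5+12+13)/5 = 7.
E[X | machine 2] = (4+5+6+10+14)/5 = 39/5.
E[X | machine 3] = (4+9)/2 = 13/2.
E[X | machine 4] = (8+9+13)/3 = 10.
By the law of total expectation,
E[X] = (1/4)·(7) + (1/4)·(39/5) + (1/4)·(13/2) + (1/4)·(10) = 313/40.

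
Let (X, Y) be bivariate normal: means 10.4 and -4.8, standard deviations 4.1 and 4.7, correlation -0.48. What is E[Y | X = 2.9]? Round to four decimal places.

E[Y | X=x] = μ_Y + ρ(σ_Y/σ_X)(x − μ_X) for jointly normal variables.
E[Y | X=2.9] = -4.8 + (-0.48)·(4.7/4.1)·(2.9 − (10.4)) = -4.8 + (-0.55024)·(-7.5) = -0.6732.

-0.6732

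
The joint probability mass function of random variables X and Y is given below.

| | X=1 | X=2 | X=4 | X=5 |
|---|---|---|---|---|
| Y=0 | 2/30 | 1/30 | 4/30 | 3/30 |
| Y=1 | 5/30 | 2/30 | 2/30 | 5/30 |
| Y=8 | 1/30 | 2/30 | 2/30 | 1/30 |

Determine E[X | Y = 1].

P(Y = 1) = 7/15.
Σ X·P over the event = 1·(5/30) + 2·(2/30) + 4·(2/30) + 5·(5/30) = 7/5.
E[X | Y = 1] = (7/5) / (7/15) = 3.

3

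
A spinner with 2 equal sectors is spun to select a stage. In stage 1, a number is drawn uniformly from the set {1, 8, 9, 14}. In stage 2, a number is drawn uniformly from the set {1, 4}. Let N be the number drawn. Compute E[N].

E[N | stage 1] = (1+8+9+14)/4 = 8.
E[N | stage 2] = (1+4)/2 = 5/2.
E[N] = (1/2)·(8) + (1/2)·(5/2) = 21/4.

21/4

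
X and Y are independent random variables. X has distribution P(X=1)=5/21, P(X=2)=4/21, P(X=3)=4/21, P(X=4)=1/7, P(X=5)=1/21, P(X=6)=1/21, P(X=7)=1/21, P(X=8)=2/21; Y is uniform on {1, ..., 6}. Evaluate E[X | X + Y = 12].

29/4

P(X + Y = 12) = 2/63.
Summing X·P(x,y) over outcomes with X + Y = 12 gives 29/126.
E[X | X + Y = 12] = (29/126) / (2/63) = 29/4.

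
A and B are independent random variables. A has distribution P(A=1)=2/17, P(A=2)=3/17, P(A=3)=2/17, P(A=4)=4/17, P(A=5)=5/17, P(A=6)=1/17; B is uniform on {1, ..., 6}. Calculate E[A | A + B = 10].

P(A + B = 10) = 5/51.
Summing A·P(x,y) over outcomes with A + B = 10 gives 47/102.
E[A | A + B = 10] = (47/102) / (5/51) = 47/10.

47/10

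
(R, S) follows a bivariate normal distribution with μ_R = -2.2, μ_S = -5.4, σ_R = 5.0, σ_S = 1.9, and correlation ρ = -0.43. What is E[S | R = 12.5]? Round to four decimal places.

-7.8020

For a bivariate normal, E[S | R=x] = μ_S + ρ·(σ_S/σ_R)·(x − μ_R).
E[S | R=12.5] = -5.4 + (-0.43)·(1.9/5.0)·(12.5 − (-2.2)) = -5.4 + (-0.1634)·(14.7) = -7.8020.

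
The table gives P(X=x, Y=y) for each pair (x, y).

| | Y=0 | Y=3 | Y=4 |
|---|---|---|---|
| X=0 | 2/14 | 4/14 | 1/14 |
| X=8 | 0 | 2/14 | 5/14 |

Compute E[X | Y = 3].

P(Y = 3) = 3/7.
Σ X·P over the event = 0·(4/14) + 8·(2/14) = 8/7.
E[X | Y = 3] = (8/7) / (3/7) = 8/3.

8/3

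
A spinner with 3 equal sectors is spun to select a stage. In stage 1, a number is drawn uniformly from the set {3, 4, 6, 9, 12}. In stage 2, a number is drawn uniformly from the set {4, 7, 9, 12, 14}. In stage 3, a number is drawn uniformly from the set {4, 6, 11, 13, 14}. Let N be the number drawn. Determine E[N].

128/15

E[N | stage 1] = (3+4+6+9+12)/5 = 34/5.
E[N | stage 2] = (4+7+9+12+14)/5 = 46/5.
E[N | stage 3] = (4+6+11+13+14)/5 = 48/5.
By the law of total expectation,
E[N] = (1/3)·(34/5) + (1/3)·(46/5) + (1/3)·(48/5) = 128/15.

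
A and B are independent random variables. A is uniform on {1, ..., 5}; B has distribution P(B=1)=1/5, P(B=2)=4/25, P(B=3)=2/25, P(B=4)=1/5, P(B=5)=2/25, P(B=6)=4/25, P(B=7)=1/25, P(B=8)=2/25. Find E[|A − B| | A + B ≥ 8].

P(A + B ≥ 8) = 49/125.
Summing |A−B|·P(x,y) over outcomes with A + B ≥ 8 gives 1.
E[|A − B| | A + B ≥ 8] = (1) / (49/125) = 125/49.

125/49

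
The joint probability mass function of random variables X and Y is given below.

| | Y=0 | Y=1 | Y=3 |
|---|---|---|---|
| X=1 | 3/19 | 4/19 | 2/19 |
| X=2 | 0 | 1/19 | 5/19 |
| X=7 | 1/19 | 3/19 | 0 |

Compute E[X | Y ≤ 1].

37/12

P(Y ≤ 1) = 12/19.
Σ X·P over the event = 1·(3/19) + 1·(4/19) + 2·(1/19) + 7·(1/19) + 7·(3/19) = 37/19.
E[X | Y ≤ 1] = (37/19) / (12/19) = 37/12.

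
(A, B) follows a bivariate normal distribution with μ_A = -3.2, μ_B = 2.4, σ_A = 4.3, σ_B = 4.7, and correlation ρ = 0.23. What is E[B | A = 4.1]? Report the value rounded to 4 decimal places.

E[B | A=x] = μ_B + ρ(σ_B/σ_A)(x − μ_A) for jointly normal variables.
E[B | A=4.1] = 2.4 + (0.23)·(4.7/4.3)·(4.1 − (-3.2)) = 2.4 + (0.2514)·(7.3) = 4.2352.

4.2352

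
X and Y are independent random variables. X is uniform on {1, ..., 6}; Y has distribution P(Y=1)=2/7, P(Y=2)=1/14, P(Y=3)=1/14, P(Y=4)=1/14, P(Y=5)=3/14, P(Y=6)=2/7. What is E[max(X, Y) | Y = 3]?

P(Y = 3) = 1/14.
Summing max(X,Y)·P(x,y) over outcomes with Y = 3 gives 2/7.
E[max(X, Y) | Y = 3] = (2/7) / (1/14) = 4.

4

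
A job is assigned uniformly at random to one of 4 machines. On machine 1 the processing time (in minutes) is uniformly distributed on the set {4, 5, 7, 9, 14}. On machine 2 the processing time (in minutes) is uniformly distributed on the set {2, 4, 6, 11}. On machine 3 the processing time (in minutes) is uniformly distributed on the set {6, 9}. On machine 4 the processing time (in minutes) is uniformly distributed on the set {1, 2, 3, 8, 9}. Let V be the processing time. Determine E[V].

513/80

E[V | machine 1] = (4+5+7+9+14)/5 = 39/5.
E[V | machine 2] = (2+4+6+11)/4 = 23/4.
E[V | machine 3] = (6+9)/2 = 15/2.
E[V | machine 4] = (1+2+3+8+9)/5 = 23/5.
By the law of total expectation,
E[V] = (1/4)·(39/5) + (1/4)·(23/4) + (1/4)·(15/2) + (1/4)·(23/5) = 513/80.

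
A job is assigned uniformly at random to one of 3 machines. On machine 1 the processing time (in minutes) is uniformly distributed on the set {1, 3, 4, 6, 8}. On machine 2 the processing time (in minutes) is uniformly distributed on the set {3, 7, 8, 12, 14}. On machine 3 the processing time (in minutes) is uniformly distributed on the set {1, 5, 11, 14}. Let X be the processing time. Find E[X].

E[X | machine 1] = (1+3+4+6+8)/5 = 22/5.
E[X | machine 2] = (3+7+8+12+14)/5 = 44/5.
E[X | machine 3] = (1+5+11+14)/4 = 31/4.
By the law of total expectation,
E[X] = (1/3)·(22/5) + (1/3)·(44/5) + (1/3)·(31/4) = 419/60.

419/60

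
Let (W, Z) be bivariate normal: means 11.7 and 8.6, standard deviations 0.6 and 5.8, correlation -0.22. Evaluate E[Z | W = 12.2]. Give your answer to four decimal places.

7.5367

The regression of Z on W has slope ρ·σ_Z/σ_W and passes through (μ_W, μ_Z).
E[Z | W=12.2] = 8.6 + (-0.22)·(5.8/0.6)·(12.2 − (11.7)) = 8.6 + (-2.1267)·(0.5) = 7.5367.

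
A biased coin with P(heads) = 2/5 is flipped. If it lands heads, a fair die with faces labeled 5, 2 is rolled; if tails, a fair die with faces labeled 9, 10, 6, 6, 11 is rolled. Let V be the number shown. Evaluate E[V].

161/25

E[V | heads] = (5+2)/2 = 7/2.
E[V | tails] = (9+10+6+6+11)/5 = 42/5.
E[V] = (2/5)·(7/2) + (3/5)·(42/5) = 161/25.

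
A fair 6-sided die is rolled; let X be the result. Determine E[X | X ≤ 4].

Given X ≤ 4, X is equally likely to be any of {1, 2, 3, 4}.
E[X | X ≤ 4] = (1 + 2 + 3 + 4) / 4 = 5/2.

5/2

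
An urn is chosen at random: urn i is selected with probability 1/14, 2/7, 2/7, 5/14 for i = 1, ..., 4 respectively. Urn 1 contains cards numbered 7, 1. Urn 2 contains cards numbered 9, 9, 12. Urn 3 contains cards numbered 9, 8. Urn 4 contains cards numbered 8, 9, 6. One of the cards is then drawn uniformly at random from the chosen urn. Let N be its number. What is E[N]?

349/42

E[N | urn 1] = (7+1)/2 = 4.
E[N | urn 2] = (9+9+12)/3 = 10.
E[N | urn 3] = (9+8)/2 = 17/2.
E[N | urn 4] = (8+9+6)/3 = 23/3.
E[N] = (1/14)·(4) + (2/7)·(10) + (2/7)·(17/2) + (5/14)·(23/3) = 349/42.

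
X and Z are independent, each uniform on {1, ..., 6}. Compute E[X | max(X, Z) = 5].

35/9

Outcomes with max(X, Z) = 5: (1,5), (2,5), (3,5), (4,5), (5,1), (5,2), (5,3), (5,4), (5,5), each with probability 1/36.
E[X | max(X, Z) = 5] = (1 + 2 + 3 + 4 + 5 + 5 + 5 + 5 + 5) / 9 = 35/9.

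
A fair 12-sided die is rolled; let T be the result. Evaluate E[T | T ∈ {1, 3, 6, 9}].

19/4

P(T ∈ {1, 3, 6, 9}) = 1/3.
Σ over the event: 1·1/12 + 3·1/12 + 6·1/12 + 9·1/12 = 19/12.
E[T | T ∈ {1, 3, 6, 9}] = (19/12) / (1/3) = 19/4.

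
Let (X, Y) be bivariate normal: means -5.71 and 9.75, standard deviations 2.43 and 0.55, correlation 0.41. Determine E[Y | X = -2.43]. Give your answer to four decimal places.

E[Y | X=x] = μ_Y + ρ(σ_Y/σ_X)(x − μ_X) for jointly normal variables.
E[Y | X=-2.43] = 9.75 + (0.41)·(0.55/2.43)·(-2.43 − (-5.71)) = 9.75 + (0.092798)·(3.28) = 10.0544.

10.0544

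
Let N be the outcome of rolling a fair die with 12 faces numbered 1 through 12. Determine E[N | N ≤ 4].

5/2

Given N ≤ 4, N is equally likely to be any of {1, 2, 3, 4}.
E[N | N ≤ 4] = (1 + 2 + 3 + 4) / 4 = 5/2.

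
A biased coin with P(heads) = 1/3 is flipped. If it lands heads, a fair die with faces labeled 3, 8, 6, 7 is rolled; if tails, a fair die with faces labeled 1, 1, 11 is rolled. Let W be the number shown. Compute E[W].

44/9

E[W | heads] = (3+8+6+7)/4 = 6.
E[W | tails] = (1+1+11)/3 = 13/3.
By the law of total expectation,
E[W] = (1/3)·(6) + (2/3)·(13/3) = 44/9.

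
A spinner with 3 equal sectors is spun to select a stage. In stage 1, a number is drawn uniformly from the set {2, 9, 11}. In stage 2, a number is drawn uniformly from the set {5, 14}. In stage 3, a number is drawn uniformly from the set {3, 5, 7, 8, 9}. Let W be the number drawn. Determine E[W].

E[W | stage 1] = (2+9+11)/3 = 22/3.
E[W | stage 2] = (5+14)/2 = 19/2.
E[W | stage 3] = (3+5+7+8+9)/5 = 32/5.
By the law of total expectation,
E[W] = (1/3)·(22/3) + (1/3)·(19/2) + (1/3)·(32/5) = 697/90.

697/90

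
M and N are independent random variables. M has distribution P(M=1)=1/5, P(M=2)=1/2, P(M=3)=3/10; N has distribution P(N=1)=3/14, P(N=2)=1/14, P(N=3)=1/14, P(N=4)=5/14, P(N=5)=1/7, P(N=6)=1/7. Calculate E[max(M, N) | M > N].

P(M > N) = 27/140.
Summing max(M,N)·P(x,y) over outcomes with M > N gives 33/70.
E[max(M, N) | M > N] = (33/70) / (27/140) = 22/9.

22/9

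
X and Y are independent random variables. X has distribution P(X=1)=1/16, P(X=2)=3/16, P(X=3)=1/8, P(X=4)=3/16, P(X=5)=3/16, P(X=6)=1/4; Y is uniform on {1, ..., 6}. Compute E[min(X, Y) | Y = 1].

1

P(Y = 1) = 1/6.
Summing min(X,Y)·P(x,y) over outcomes with Y = 1 gives 1/6.
E[min(X, Y) | Y = 1] = (1/6) / (1/6) = 1.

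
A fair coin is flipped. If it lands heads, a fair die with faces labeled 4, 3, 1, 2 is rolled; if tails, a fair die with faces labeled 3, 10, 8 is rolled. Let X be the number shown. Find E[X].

E[X | heads] = (4+3+1+2)/4 = 5/2.
E[X | tails] = (3+10+8)/3 = 7.
E[X] = (1/2)·(5/2) + (1/2)·(7) = 19/4.

19/4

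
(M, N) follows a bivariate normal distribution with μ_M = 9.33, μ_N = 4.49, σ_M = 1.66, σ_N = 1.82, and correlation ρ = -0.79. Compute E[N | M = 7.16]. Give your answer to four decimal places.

E[N | M=x] = μ_N + ρ(σ_N/σ_M)(x − μ_M) for jointly normal variables.
E[N | M=7.16] = 4.49 + (-0.79)·(1.82/1.66)·(7.16 − (9.33)) = 4.49 + (-0.86614)·(-2.17) = 6.3695.

6.3695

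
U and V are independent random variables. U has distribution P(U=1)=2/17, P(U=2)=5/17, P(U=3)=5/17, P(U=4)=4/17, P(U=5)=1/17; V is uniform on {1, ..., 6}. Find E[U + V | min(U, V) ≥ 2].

P(min(U, V) ≥ 2) = 25/34.
Summing (U+V)·P(x,y) over outcomes with min(U, V) ≥ 2 gives 265/51.
E[U + V | min(U, V) ≥ 2] = (265/51) / (25/34) = 106/15.

106/15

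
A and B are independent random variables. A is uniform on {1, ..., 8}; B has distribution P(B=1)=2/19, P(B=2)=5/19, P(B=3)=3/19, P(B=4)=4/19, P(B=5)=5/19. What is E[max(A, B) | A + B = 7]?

90/19

P(A + B = 7) = 1/8.
Summing max(A,B)·P(x,y) over outcomes with A + B = 7 gives 45/76.
E[max(A, B) | A + B = 7] = (45/76) / (1/8) = 90/19.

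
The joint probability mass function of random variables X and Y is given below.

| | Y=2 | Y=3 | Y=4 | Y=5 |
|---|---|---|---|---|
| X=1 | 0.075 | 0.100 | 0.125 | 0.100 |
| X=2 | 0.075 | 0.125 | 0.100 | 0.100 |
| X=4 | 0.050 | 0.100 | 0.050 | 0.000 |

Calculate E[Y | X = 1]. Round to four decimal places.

P(X = 1) = 0.400.
Summing Y·P(X=x,Y=y) over the conditioning event gives 1.450.
E[Y | X = 1] = (1.450) / (0.400) = 3.6250.

3.6250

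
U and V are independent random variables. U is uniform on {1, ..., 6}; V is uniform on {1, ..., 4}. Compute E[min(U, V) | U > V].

P(U > V) = 7/12.
Summing min(U,V)·P(x,y) over outcomes with U > V gives 5/4.
E[min(U, V) | U > V] = (5/4) / (7/12) = 15/7.

15/7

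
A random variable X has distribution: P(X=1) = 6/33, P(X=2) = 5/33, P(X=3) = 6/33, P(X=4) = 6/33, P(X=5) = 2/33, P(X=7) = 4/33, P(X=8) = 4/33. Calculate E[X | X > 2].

56/11

P(X > 2) = 2/3.
Σ over the event: 3·2/11 + 4·2/11 + 5·2/33 + 7·4/33 + 8·4/33 = 112/33.
E[X | X > 2] = (112/33) / (2/3) = 56/11.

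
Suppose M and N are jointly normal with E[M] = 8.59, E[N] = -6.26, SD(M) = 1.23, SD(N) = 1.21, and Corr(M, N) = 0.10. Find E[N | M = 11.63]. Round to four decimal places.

-5.9609

E[N | M=x] = μ_N + ρ(σ_N/σ_M)(x − μ_M) for jointly normal variables.
E[N | M=11.63] = -6.26 + (0.10)·(1.21/1.23)·(11.63 − (8.59)) = -6.26 + (0.098374)·(3.04) = -5.9609.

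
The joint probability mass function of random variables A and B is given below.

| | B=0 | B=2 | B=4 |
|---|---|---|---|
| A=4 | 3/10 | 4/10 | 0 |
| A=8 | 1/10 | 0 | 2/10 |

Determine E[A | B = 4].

P(B = 4) = 1/5.
Σ A·P over the event = 8·(2/10) = 8/5.
E[A | B = 4] = (8/5) / (1/5) = 8.

8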